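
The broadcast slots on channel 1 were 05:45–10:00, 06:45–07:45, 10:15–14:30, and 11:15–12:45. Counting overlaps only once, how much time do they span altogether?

Merged: 05:45–10:00, 10:15–14:30.
Lengths: 4 h 15 min + 4 h 15 min = 8 h 30 min.

8 h 30 min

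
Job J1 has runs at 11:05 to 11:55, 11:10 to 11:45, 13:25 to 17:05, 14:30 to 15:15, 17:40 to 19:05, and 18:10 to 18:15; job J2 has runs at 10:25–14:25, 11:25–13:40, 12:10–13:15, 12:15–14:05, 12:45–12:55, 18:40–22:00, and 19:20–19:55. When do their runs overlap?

11:05–11:55, 13:25–14:25, 18:40–19:05

Merge the first list: 11:05–11:55, 13:25–17:05, 17:40–19:05.
Merge the second list: 10:25–14:25, 18:40–22:00.
11:05–11:55 overlaps B on 11:05–11:55.
13:25–17:05 overlaps B on 13:25–14:25.
17:40–19:05 overlaps B on 18:40–19:05.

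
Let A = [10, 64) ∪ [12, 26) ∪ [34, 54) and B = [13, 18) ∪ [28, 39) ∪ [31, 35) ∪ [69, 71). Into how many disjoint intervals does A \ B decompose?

3

First set merges to [10, 64).
Second set merges to [13, 18), [28, 39), [69, 71).
A \ B = [10, 13), [18, 28), [39, 64).
That is 3 disjoint pieces.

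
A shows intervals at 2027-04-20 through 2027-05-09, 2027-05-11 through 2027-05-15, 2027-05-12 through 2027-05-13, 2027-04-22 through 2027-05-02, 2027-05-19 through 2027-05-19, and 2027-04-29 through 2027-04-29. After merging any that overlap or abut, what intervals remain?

2027-04-20 through 2027-05-09, 2027-05-11 through 2027-05-15, 2027-05-19 through 2027-05-19

Sort by start: 2027-04-20 through 2027-05-09, 2027-04-22 through 2027-05-02, 2027-04-29 through 2027-04-29, 2027-05-11 through 2027-05-15, 2027-05-12 through 2027-05-13, 2027-05-19 through 2027-05-19.
2027-04-22 through 2027-05-02 overlaps/touches 2027-04-20 through 2027-05-09 → extend to 2027-04-20 through 2027-05-09.
2027-04-29 through 2027-04-29 overlaps/touches 2027-04-20 through 2027-05-09 → extend to 2027-04-20 through 2027-05-09.
2027-05-11 through 2027-05-15 is disjoint → start new block.
2027-05-12 through 2027-05-13 overlaps/touches 2027-05-11 through 2027-05-15 → extend to 2027-05-11 through 2027-05-15.
2027-05-19 through 2027-05-19 is disjoint → start new block.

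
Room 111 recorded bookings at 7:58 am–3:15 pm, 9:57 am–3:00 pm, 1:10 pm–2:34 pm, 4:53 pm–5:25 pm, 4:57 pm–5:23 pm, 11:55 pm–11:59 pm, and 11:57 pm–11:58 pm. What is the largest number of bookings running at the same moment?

3

Sweep endpoints in order; track running count of active intervals.
Peak of 3 reached at 1:10 pm.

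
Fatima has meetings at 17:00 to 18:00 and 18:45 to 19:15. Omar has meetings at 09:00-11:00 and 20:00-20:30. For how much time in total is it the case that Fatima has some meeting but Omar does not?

A \ B = 17:00–18:00, 18:45–19:15.
Total: 1 h + 30 min = 1 h 30 min.

1 h 30 min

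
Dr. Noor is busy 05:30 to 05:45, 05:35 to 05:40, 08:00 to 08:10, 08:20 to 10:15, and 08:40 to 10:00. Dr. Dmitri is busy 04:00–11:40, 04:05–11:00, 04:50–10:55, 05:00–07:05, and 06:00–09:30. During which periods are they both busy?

05:30-05:45, 08:00-08:10, 08:20-10:15

Merge the first list: 05:30-05:45, 08:00-08:10, 08:20-10:15.
Merge the second list: 04:00-11:40.
05:30-05:45 overlaps B on 05:30-05:45.
08:00-08:10 overlaps B on 08:00-08:10.
08:20-10:15 overlaps B on 08:20-10:15.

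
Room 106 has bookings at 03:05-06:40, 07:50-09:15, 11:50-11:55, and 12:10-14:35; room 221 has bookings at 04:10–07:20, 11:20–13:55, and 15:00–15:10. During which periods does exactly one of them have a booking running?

A \ B = 03:05–04:10, 07:50–09:15, 13:55–14:35.
B \ A = 06:40–07:20, 11:20–11:50, 11:55–12:10, 15:00–15:10.
Union of the two gives the symmetric difference.

03:05–04:10, 06:40–07:20, 07:50–09:15, 11:20–11:50, 11:55–12:10, 13:55–14:35, 15:00–15:10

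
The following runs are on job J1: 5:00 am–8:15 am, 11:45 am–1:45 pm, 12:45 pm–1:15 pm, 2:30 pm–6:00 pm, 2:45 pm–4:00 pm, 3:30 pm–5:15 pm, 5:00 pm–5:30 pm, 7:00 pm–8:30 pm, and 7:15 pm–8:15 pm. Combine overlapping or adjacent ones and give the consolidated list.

11:45 am-1:45 pm is disjoint → start new block.
12:45 pm-1:15 pm overlaps/touches 11:45 am-1:45 pm → extend to 11:45 am-1:45 pm.
2:30 pm-6:00 pm is disjoint → start new block.
2:45 pm-4:00 pm overlaps/touches 2:30 pm-6:00 pm → extend to 2:30 pm-6:00 pm.
3:30 pm-5:15 pm overlaps/touches 2:30 pm-6:00 pm → extend to 2:30 pm-6:00 pm.
5:00 pm-5:30 pm overlaps/touches 2:30 pm-6:00 pm → extend to 2:30 pm-6:00 pm.
7:00 pm-8:30 pm is disjoint → start new block.
7:15 pm-8:15 pm overlaps/touches 7:00 pm-8:30 pm → extend to 7:00 pm-8:30 pm.

5:00 am-8:15 am, 11:45 am-1:45 pm, 2:30 pm-6:00 pm, 7:00 pm-8:30 pm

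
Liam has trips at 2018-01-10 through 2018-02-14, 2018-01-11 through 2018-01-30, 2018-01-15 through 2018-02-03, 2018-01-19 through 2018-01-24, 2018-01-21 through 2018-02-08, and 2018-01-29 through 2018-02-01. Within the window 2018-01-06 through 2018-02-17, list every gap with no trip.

2018-01-06 through 2018-01-09, 2018-02-15 through 2018-02-17

The merged coverage is 2018-01-10 through 2018-02-14.
Gaps within 2018-01-06 through 2018-02-17: 2018-01-06 through 2018-01-09, 2018-02-15 through 2018-02-17.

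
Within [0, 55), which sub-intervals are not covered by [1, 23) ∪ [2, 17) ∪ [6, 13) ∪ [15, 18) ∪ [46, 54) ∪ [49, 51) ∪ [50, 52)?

The merged coverage is [1, 23), [46, 54).
Complement within [0, 55): [0, 1), [23, 46), [54, 55).

[0, 1) ∪ [23, 46) ∪ [54, 55)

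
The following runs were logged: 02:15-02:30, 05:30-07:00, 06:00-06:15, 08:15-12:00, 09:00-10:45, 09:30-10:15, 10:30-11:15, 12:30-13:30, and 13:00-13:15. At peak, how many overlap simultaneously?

3

At 09:30, 3 of the intervals are simultaneously active.
No point has more.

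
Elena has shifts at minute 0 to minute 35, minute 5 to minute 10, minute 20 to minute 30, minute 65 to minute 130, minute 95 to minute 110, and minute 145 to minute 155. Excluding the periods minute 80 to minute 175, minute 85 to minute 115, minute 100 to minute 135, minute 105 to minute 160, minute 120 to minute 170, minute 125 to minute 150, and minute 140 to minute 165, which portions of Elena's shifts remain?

minute 0 to minute 35, minute 65 to minute 80

First set merges to minute 0 to minute 35, minute 65 to minute 130, minute 145 to minute 155.
Second set merges to minute 80 to minute 175.
minute 0 to minute 35: nothing removed.
minute 65 to minute 130 \ B = minute 65 to minute 80.
minute 145 to minute 155: entirely removed.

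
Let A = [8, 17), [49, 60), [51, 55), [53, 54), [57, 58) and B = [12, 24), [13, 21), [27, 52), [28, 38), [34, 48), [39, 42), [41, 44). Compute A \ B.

Merge the first list: [8, 17), [49, 60).
Merge the second list: [12, 24), [27, 52).
[8, 17) \ B = [8, 12).
[49, 60) \ B = [52, 60).

[8, 12) ∪ [52, 60)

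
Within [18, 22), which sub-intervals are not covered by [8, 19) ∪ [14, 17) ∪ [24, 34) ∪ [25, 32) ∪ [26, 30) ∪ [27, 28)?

[19, 22)

The merged coverage is [8, 19), [24, 34).
Uncovered inside [18, 22): [19, 22).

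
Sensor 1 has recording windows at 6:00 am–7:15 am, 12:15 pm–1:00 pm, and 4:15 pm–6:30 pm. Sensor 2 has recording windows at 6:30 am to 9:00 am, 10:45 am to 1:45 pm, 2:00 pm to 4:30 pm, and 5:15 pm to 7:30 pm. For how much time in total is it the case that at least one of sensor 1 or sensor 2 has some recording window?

A ∪ B = 6:00 am-9:00 am, 10:45 am-1:45 pm, 2:00 pm-7:30 pm.
Total: 3 h + 3 h + 5 h 30 min = 11 h 30 min.

11 h 30 min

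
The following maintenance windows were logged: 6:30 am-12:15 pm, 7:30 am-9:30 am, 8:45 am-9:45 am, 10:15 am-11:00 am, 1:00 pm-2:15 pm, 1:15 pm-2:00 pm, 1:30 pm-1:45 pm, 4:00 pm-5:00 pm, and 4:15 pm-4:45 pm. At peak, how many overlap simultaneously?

3

At 8:45 am, 3 of the intervals are simultaneously active.
No point has more.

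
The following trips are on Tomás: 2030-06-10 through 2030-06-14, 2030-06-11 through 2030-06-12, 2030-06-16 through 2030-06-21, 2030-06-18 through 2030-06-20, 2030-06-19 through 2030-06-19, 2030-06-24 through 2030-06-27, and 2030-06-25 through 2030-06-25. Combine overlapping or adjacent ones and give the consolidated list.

2030-06-11 through 2030-06-12 overlaps/touches 2030-06-10 through 2030-06-14 → extend to 2030-06-10 through 2030-06-14.
2030-06-16 through 2030-06-21 is disjoint → start new block.
2030-06-18 through 2030-06-20 overlaps/touches 2030-06-16 through 2030-06-21 → extend to 2030-06-16 through 2030-06-21.
2030-06-19 through 2030-06-19 overlaps/touches 2030-06-16 through 2030-06-21 → extend to 2030-06-16 through 2030-06-21.
2030-06-24 through 2030-06-27 is disjoint → start new block.
2030-06-25 through 2030-06-25 overlaps/touches 2030-06-24 through 2030-06-27 → extend to 2030-06-24 through 2030-06-27.

2030-06-10 through 2030-06-14, 2030-06-16 through 2030-06-21, 2030-06-24 through 2030-06-27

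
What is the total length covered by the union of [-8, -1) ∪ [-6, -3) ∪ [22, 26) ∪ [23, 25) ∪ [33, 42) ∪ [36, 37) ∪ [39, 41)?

Merged: [-8, -1), [22, 26), [33, 42).
Lengths: 7 + 4 + 9 = 20.

20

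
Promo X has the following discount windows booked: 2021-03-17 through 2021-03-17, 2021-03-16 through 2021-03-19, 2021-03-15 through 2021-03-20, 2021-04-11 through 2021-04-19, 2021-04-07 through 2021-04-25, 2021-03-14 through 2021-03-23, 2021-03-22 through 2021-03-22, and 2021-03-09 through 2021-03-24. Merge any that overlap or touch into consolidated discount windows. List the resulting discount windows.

Sort by start: 2021-03-09 through 2021-03-24, 2021-03-14 through 2021-03-23, 2021-03-15 through 2021-03-20, 2021-03-16 through 2021-03-19, 2021-03-17 through 2021-03-17, 2021-03-22 through 2021-03-22, 2021-04-07 through 2021-04-25, 2021-04-11 through 2021-04-19.
2021-03-14 through 2021-03-23 overlaps/touches 2021-03-09 through 2021-03-24 → extend to 2021-03-09 through 2021-03-24.
2021-03-15 through 2021-03-20 overlaps/touches 2021-03-09 through 2021-03-24 → extend to 2021-03-09 through 2021-03-24.
2021-03-16 through 2021-03-19 overlaps/touches 2021-03-09 through 2021-03-24 → extend to 2021-03-09 through 2021-03-24.
2021-03-17 through 2021-03-17 overlaps/touches 2021-03-09 through 2021-03-24 → extend to 2021-03-09 through 2021-03-24.
2021-03-22 through 2021-03-22 overlaps/touches 2021-03-09 through 2021-03-24 → extend to 2021-03-09 through 2021-03-24.
2021-04-07 through 2021-04-25 is disjoint → start new block.
2021-04-11 through 2021-04-19 overlaps/touches 2021-04-07 through 2021-04-25 → extend to 2021-04-07 through 2021-04-25.

2021-03-09 through 2021-03-24, 2021-04-07 through 2021-04-25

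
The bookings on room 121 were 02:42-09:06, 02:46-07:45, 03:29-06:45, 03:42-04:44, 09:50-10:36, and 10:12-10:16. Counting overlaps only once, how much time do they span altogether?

7 h 10 min

Merged: 02:42–09:06, 09:50–10:36.
Lengths: 6 h 24 min + 46 min = 7 h 10 min.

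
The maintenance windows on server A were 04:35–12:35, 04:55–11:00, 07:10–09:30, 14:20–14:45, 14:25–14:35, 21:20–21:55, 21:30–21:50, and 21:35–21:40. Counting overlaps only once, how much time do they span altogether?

Merged: 04:35–12:35, 14:20–14:45, 21:20–21:55.
Lengths: 8 h + 25 min + 35 min = 9 h.

9 h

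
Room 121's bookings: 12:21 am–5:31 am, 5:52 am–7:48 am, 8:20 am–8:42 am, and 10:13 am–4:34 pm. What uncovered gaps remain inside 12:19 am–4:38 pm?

The merged coverage is 12:21 am-5:31 am, 5:52 am-7:48 am, 8:20 am-8:42 am, 10:13 am-4:34 pm.
Uncovered inside 12:19 am-4:38 pm: 12:19 am-12:21 am, 5:31 am-5:52 am, 7:48 am-8:20 am, 8:42 am-10:13 am, 4:34 pm-4:38 pm.

12:19 am-12:21 am, 5:31 am-5:52 am, 7:48 am-8:20 am, 8:42 am-10:13 am, 4:34 pm-4:38 pm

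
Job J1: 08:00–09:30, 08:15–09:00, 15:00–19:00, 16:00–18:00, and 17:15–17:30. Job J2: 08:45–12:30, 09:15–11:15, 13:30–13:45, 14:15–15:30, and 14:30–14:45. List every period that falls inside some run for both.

Merge the first list: 08:00-09:30, 15:00-19:00.
Merge the second list: 08:45-12:30, 13:30-13:45, 14:15-15:30.
08:00-09:30 ∩ B → 08:45-09:30.
15:00-19:00 ∩ B → 15:00-15:30.

08:45-09:30, 15:00-15:30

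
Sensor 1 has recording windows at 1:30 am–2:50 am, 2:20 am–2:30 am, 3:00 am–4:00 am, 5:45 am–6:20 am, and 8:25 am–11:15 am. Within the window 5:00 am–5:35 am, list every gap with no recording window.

The merged coverage is 1:30 am-2:50 am, 3:00 am-4:00 am, 5:45 am-6:20 am, 8:25 am-11:15 am.
Gaps within 5:00 am-5:35 am: 5:00 am-5:35 am.

5:00 am-5:35 am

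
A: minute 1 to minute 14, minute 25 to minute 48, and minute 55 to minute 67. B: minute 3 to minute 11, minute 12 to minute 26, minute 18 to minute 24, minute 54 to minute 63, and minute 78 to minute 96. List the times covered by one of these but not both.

minute 1 to minute 3, minute 11 to minute 12, minute 14 to minute 25, minute 26 to minute 48, minute 54 to minute 55, minute 63 to minute 67, minute 78 to minute 96

Merge the second list: minute 3 to minute 11, minute 12 to minute 26, minute 54 to minute 63, minute 78 to minute 96.
A but not B: minute 1 to minute 3, minute 11 to minute 12, minute 26 to minute 48, minute 63 to minute 67.
B but not A: minute 14 to minute 25, minute 54 to minute 55, minute 78 to minute 96.
Combining gives A △ B.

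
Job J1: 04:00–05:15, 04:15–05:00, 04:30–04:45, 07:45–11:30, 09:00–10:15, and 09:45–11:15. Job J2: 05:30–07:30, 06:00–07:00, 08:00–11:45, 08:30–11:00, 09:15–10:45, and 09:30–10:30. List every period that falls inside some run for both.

08:00-11:30

Merge the first list: 04:00-05:15, 07:45-11:30.
Merge the second list: 05:30-07:30, 08:00-11:45.
04:00-05:15 falls entirely outside B.
07:45-11:30 overlaps B on 08:00-11:30.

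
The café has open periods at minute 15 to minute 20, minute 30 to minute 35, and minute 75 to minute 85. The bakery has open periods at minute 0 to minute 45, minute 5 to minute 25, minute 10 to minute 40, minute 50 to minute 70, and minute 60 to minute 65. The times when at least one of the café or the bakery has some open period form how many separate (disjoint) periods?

3

Second set merges to minute 0 to minute 45, minute 50 to minute 70.
A ∪ B = minute 0 to minute 45, minute 50 to minute 70, minute 75 to minute 85.
That is 3 disjoint pieces.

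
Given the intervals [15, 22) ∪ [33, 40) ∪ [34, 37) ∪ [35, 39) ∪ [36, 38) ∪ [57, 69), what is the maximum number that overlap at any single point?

4

Sweep endpoints in order; track running count of active intervals.
Peak of 4 reached at 36.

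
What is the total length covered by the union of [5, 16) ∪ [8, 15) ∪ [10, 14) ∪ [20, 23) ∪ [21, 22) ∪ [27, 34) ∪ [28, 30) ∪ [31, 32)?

Merged: [5, 16), [20, 23), [27, 34).
Lengths: 11 + 3 + 7 = 21.

21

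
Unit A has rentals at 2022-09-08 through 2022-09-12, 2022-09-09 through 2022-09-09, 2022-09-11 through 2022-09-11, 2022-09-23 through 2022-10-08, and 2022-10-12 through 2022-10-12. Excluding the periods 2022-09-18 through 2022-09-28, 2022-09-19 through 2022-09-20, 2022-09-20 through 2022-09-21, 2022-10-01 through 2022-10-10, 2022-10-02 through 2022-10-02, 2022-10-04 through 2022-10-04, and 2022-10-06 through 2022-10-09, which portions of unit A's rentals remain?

Merge the first list: 2022-09-08 through 2022-09-12, 2022-09-23 through 2022-10-08, 2022-10-12 through 2022-10-12.
Merge the second list: 2022-09-18 through 2022-09-28, 2022-10-01 through 2022-10-10.
2022-09-08 through 2022-09-12: nothing removed.
2022-09-23 through 2022-10-08 \ B = 2022-09-29 through 2022-09-30.
2022-10-12 through 2022-10-12: nothing removed.

2022-09-08 through 2022-09-12, 2022-09-29 through 2022-09-30, 2022-10-12 through 2022-10-12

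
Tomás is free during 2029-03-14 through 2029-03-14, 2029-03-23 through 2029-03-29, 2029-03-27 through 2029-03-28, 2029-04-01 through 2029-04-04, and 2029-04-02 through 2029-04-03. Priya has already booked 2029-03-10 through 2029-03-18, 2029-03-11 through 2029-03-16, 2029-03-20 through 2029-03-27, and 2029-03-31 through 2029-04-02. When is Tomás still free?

A, merged: 2029-03-14 through 2029-03-14, 2029-03-23 through 2029-03-29, 2029-04-01 through 2029-04-04.
B, merged: 2029-03-10 through 2029-03-18, 2029-03-20 through 2029-03-27, 2029-03-31 through 2029-04-02.
2029-03-14 through 2029-03-14 lies entirely inside B → drops out.
2029-03-23 through 2029-03-29 with B removed leaves 2029-03-28 through 2029-03-29.
2029-04-01 through 2029-04-04 with B removed leaves 2029-04-03 through 2029-04-04.

2029-03-28 through 2029-03-29, 2029-04-03 through 2029-04-04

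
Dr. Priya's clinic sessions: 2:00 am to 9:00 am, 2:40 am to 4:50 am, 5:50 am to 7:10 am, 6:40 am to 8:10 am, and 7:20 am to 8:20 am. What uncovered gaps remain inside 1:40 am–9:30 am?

Covered (merged): 2:00 am–9:00 am.
Complement within 1:40 am–9:30 am: 1:40 am–2:00 am, 9:00 am–9:30 am.

1:40 am–2:00 am, 9:00 am–9:30 am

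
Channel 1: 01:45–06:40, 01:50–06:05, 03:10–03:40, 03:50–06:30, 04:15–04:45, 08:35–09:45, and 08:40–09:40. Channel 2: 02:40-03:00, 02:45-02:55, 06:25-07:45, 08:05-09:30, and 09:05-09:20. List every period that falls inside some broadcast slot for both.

02:40–03:00, 06:25–06:40, 08:35–09:30

First set merges to 01:45–06:40, 08:35–09:45.
Second set merges to 02:40–03:00, 06:25–07:45, 08:05–09:30.
01:45–06:40 ∩ B → 02:40–03:00, 06:25–06:40.
08:35–09:45 ∩ B → 08:35–09:30.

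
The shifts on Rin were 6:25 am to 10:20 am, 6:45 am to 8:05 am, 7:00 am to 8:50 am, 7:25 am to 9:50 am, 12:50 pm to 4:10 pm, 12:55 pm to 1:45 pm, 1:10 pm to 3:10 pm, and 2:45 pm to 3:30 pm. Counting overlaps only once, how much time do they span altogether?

Merged: 6:25 am–10:20 am, 12:50 pm–4:10 pm.
Lengths: 3 h 55 min + 3 h 20 min = 7 h 15 min.

7 h 15 min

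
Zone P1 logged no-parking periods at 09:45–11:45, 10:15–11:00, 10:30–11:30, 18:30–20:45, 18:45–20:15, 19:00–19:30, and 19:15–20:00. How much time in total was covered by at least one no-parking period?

Merged: 09:45–11:45, 18:30–20:45.
Lengths: 2 h + 2 h 15 min = 4 h 15 min.

4 h 15 min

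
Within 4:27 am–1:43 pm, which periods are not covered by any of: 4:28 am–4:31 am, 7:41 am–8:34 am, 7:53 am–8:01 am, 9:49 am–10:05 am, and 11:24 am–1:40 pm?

4:27 am-4:28 am, 4:31 am-7:41 am, 8:34 am-9:49 am, 10:05 am-11:24 am, 1:40 pm-1:43 pm

Covered (merged): 4:28 am-4:31 am, 7:41 am-8:34 am, 9:49 am-10:05 am, 11:24 am-1:40 pm.
Complement within 4:27 am-1:43 pm: 4:27 am-4:28 am, 4:31 am-7:41 am, 8:34 am-9:49 am, 10:05 am-11:24 am, 1:40 pm-1:43 pm.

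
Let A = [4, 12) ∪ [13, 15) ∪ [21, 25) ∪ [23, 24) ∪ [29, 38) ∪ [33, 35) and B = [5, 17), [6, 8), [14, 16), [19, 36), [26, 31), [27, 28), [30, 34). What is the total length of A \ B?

3

First set merges to [4, 12), [13, 15), [21, 25), [29, 38).
Second set merges to [5, 17), [19, 36).
A \ B = [4, 5), [36, 38).
Total: 1 + 2 = 3.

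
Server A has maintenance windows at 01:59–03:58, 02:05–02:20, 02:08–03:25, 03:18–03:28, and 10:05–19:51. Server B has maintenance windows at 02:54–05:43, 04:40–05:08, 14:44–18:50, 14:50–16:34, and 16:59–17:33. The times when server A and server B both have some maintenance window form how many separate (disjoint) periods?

A, merged: 01:59-03:58, 10:05-19:51.
B, merged: 02:54-05:43, 14:44-18:50.
A ∩ B = 02:54-03:58, 14:44-18:50.
That is 2 disjoint pieces.

2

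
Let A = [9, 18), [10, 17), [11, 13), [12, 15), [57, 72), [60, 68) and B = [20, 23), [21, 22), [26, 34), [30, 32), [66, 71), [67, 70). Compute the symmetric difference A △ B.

First set merges to [9, 18), [57, 72).
Second set merges to [20, 23), [26, 34), [66, 71).
Only in the first: [9, 18), [57, 66), [71, 72).
Only in the second: [20, 23), [26, 34).
Together these are the periods covered by exactly one.

[9, 18) ∪ [20, 23) ∪ [26, 34) ∪ [57, 66) ∪ [71, 72)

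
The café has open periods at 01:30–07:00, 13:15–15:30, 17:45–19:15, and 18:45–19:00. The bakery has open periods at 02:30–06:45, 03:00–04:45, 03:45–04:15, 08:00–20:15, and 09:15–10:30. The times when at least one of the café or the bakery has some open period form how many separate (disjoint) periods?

2

Merge the first list: 01:30-07:00, 13:15-15:30, 17:45-19:15.
Merge the second list: 02:30-06:45, 08:00-20:15.
A ∪ B = 01:30-07:00, 08:00-20:15.
That is 2 disjoint pieces.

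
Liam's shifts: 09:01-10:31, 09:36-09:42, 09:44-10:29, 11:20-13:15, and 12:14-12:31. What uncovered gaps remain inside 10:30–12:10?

Covered (merged): 09:01–10:31, 11:20–13:15.
Gaps within 10:30–12:10: 10:31–11:20.

10:31–11:20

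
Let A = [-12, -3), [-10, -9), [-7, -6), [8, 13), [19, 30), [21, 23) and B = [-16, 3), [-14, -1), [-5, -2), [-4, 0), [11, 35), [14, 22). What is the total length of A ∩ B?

Merge the first list: [-12, -3), [8, 13), [19, 30).
Merge the second list: [-16, 3), [11, 35).
A ∩ B = [-12, -3), [11, 13), [19, 30).
Total: 9 + 2 + 11 = 22.

22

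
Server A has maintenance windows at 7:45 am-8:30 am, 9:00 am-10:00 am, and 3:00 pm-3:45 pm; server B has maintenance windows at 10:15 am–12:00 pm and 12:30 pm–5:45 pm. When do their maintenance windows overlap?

3:00 pm-3:45 pm

7:45 am-8:30 am meets no B interval.
9:00 am-10:00 am meets no B interval.
3:00 pm-3:45 pm ∩ B → 3:00 pm-3:45 pm.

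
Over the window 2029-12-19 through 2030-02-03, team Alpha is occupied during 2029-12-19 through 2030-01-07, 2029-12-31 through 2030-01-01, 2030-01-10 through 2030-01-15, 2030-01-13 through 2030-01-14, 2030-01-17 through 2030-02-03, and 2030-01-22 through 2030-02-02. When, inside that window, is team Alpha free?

The merged coverage is 2029-12-19 through 2030-01-07, 2030-01-10 through 2030-01-15, 2030-01-17 through 2030-02-03.
Uncovered inside 2029-12-19 through 2030-02-03: 2030-01-08 through 2030-01-09, 2030-01-16 through 2030-01-16.

2030-01-08 through 2030-01-09, 2030-01-16 through 2030-01-16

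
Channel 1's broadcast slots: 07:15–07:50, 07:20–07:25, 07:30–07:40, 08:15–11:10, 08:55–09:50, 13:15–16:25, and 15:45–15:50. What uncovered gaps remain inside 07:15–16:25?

After merging, the occupied span is 07:15–07:50, 08:15–11:10, 13:15–16:25.
Gaps within 07:15–16:25: 07:50–08:15, 11:10–13:15.

07:50–08:15, 11:10–13:15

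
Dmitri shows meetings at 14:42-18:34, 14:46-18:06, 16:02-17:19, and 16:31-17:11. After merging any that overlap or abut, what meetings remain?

14:46-18:06 overlaps/touches 14:42-18:34 → extend to 14:42-18:34.
16:02-17:19 overlaps/touches 14:42-18:34 → extend to 14:42-18:34.
16:31-17:11 overlaps/touches 14:42-18:34 → extend to 14:42-18:34.

14:42-18:34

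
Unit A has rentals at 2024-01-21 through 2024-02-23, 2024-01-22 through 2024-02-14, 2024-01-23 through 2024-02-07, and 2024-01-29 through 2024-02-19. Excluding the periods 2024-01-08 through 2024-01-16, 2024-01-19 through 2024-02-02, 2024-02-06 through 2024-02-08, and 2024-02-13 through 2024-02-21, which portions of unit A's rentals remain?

First set merges to 2024-01-21 through 2024-02-23.
2024-01-21 through 2024-02-23 \ B = 2024-02-03 through 2024-02-05, 2024-02-09 through 2024-02-12, 2024-02-22 through 2024-02-23.

2024-02-03 through 2024-02-05, 2024-02-09 through 2024-02-12, 2024-02-22 through 2024-02-23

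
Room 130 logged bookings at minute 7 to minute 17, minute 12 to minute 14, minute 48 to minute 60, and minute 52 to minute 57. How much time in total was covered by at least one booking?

Merged: minute 7 to minute 17, minute 48 to minute 60.
Lengths: 10 minutes + 12 minutes = 22 minutes.

22 minutes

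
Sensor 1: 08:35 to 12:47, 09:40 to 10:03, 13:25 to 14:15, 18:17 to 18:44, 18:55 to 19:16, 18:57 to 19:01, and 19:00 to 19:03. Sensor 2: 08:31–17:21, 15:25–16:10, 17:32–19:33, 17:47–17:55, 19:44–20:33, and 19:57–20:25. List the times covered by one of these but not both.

First set merges to 08:35–12:47, 13:25–14:15, 18:17–18:44, 18:55–19:16.
Second set merges to 08:31–17:21, 17:32–19:33, 19:44–20:33.
A \ B = none.
B \ A = 08:31–08:35, 12:47–13:25, 14:15–17:21, 17:32–18:17, 18:44–18:55, 19:16–19:33, 19:44–20:33.
Union of the two gives the symmetric difference.

08:31–08:35, 12:47–13:25, 14:15–17:21, 17:32–18:17, 18:44–18:55, 19:16–19:33, 19:44–20:33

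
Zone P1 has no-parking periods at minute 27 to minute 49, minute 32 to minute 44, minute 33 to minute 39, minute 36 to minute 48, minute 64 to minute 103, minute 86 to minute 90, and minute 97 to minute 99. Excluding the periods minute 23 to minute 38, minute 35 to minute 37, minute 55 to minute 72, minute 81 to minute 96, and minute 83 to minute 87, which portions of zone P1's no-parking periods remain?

minute 38 to minute 49, minute 72 to minute 81, minute 96 to minute 103

First set merges to minute 27 to minute 49, minute 64 to minute 103.
Second set merges to minute 23 to minute 38, minute 55 to minute 72, minute 81 to minute 96.
minute 27 to minute 49 with B removed leaves minute 38 to minute 49.
minute 64 to minute 103 with B removed leaves minute 72 to minute 81, minute 96 to minute 103.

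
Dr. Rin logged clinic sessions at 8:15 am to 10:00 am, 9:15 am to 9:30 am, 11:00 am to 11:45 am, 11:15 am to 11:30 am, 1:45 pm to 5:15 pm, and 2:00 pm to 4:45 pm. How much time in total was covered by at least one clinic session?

Merged: 8:15 am–10:00 am, 11:00 am–11:45 am, 1:45 pm–5:15 pm.
Lengths: 1 h 45 min + 45 min + 3 h 30 min = 6 h.

6 h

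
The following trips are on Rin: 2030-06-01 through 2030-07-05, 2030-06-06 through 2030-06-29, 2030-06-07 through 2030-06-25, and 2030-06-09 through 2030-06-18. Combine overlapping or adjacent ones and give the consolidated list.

2030-06-01 through 2030-07-05

2030-06-06 through 2030-06-29 overlaps/touches 2030-06-01 through 2030-07-05 → extend to 2030-06-01 through 2030-07-05.
2030-06-07 through 2030-06-25 overlaps/touches 2030-06-01 through 2030-07-05 → extend to 2030-06-01 through 2030-07-05.
2030-06-09 through 2030-06-18 overlaps/touches 2030-06-01 through 2030-07-05 → extend to 2030-06-01 through 2030-07-05.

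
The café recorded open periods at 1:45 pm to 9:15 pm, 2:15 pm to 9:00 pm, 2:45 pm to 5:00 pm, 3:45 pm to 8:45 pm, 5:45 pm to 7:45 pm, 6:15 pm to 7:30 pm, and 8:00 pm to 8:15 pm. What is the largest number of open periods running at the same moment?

5

Walk the sorted start/end points keeping a running depth.
The depth first hits 5 at 6:15 pm.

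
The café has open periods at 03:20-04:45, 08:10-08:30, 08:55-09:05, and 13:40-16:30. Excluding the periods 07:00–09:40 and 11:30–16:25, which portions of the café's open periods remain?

03:20–04:45, 16:25–16:30

03:20–04:45: nothing removed.
08:10–08:30: entirely removed.
08:55–09:05: entirely removed.
13:40–16:30 \ B = 16:25–16:30.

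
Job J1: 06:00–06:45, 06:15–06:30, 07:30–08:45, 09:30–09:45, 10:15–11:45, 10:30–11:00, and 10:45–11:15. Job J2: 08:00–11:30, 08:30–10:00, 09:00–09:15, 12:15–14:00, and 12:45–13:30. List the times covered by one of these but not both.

First set merges to 06:00-06:45, 07:30-08:45, 09:30-09:45, 10:15-11:45.
Second set merges to 08:00-11:30, 12:15-14:00.
A \ B = 06:00-06:45, 07:30-08:00, 11:30-11:45.
B \ A = 08:45-09:30, 09:45-10:15, 12:15-14:00.
Union of the two gives the symmetric difference.

06:00-06:45, 07:30-08:00, 08:45-09:30, 09:45-10:15, 11:30-11:45, 12:15-14:00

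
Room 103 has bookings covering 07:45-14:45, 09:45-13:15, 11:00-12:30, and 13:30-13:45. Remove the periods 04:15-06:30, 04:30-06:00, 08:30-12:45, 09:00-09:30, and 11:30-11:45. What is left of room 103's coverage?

07:45–08:30, 12:45–14:45

A, merged: 07:45–14:45.
B, merged: 04:15–06:30, 08:30–12:45.
07:45–14:45 \ B = 07:45–08:30, 12:45–14:45.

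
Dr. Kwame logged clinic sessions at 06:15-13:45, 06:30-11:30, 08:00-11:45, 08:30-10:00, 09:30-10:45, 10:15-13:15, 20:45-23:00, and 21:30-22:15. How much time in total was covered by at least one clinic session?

9 h 45 min

Merged: 06:15–13:45, 20:45–23:00.
Lengths: 7 h 30 min + 2 h 15 min = 9 h 45 min.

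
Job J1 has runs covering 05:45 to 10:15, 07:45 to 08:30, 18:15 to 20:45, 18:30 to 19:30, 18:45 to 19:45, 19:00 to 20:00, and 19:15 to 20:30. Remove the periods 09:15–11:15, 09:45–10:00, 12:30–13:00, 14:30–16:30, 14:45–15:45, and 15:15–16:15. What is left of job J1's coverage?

A, merged: 05:45–10:15, 18:15–20:45.
B, merged: 09:15–11:15, 12:30–13:00, 14:30–16:30.
05:45–10:15 minus B → 05:45–09:15.
18:15–20:45: no B overlap → unchanged.

05:45–09:15, 18:15–20:45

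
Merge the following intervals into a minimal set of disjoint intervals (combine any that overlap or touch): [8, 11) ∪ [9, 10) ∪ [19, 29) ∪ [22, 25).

[8, 11) ∪ [19, 29)

[9, 10) overlaps/touches [8, 11) → extend to [8, 11).
[19, 29) is disjoint → start new block.
[22, 25) overlaps/touches [19, 29) → extend to [19, 29).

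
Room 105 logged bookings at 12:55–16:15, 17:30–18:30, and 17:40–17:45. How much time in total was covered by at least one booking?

4 h 20 min

Merged: 12:55-16:15, 17:30-18:30.
Lengths: 3 h 20 min + 1 h = 4 h 20 min.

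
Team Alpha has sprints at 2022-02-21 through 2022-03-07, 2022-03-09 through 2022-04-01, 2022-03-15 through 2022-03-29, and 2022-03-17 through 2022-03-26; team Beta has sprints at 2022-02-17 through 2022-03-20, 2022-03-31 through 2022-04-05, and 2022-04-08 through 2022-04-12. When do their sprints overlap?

2022-02-21 through 2022-03-07, 2022-03-09 through 2022-03-20, 2022-03-31 through 2022-04-01

First set merges to 2022-02-21 through 2022-03-07, 2022-03-09 through 2022-04-01.
2022-02-21 through 2022-03-07 meets the second set on 2022-02-21 through 2022-03-07.
2022-03-09 through 2022-04-01 meets the second set on 2022-03-09 through 2022-03-20, 2022-03-31 through 2022-04-01.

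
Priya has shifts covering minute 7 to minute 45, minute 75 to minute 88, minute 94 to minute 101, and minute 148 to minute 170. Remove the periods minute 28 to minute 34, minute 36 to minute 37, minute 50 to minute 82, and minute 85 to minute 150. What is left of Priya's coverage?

minute 7 to minute 45 with B removed leaves minute 7 to minute 28, minute 34 to minute 36, minute 37 to minute 45.
minute 75 to minute 88 with B removed leaves minute 82 to minute 85.
minute 94 to minute 101 lies entirely inside B → drops out.
minute 148 to minute 170 with B removed leaves minute 150 to minute 170.

minute 7 to minute 28, minute 34 to minute 36, minute 37 to minute 45, minute 82 to minute 85, minute 150 to minute 170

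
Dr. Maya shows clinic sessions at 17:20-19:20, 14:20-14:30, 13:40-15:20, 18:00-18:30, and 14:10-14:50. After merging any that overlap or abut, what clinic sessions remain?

Sort by start: 13:40-15:20, 14:10-14:50, 14:20-14:30, 17:20-19:20, 18:00-18:30.
14:10-14:50 overlaps/touches 13:40-15:20 → extend to 13:40-15:20.
14:20-14:30 overlaps/touches 13:40-15:20 → extend to 13:40-15:20.
17:20-19:20 is disjoint → start new block.
18:00-18:30 overlaps/touches 17:20-19:20 → extend to 17:20-19:20.

13:40-15:20, 17:20-19:20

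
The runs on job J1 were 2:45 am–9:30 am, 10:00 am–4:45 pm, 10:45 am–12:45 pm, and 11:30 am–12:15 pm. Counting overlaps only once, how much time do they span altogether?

13 h 30 min

Merged: 2:45 am-9:30 am, 10:00 am-4:45 pm.
Lengths: 6 h 45 min + 6 h 45 min = 13 h 30 min.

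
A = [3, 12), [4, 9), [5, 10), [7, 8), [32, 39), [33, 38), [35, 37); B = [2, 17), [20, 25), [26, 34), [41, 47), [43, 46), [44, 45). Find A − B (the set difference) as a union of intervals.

First set merges to [3, 12), [32, 39).
Second set merges to [2, 17), [20, 25), [26, 34), [41, 47).
[3, 12): fully covered by B → removed.
[32, 39) minus B → [34, 39).

[34, 39)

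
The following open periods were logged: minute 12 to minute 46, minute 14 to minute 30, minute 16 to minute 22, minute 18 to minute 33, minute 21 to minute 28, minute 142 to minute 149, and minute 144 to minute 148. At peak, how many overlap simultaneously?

5

Sweep endpoints in order; track running count of active intervals.
Peak of 5 reached at minute 21.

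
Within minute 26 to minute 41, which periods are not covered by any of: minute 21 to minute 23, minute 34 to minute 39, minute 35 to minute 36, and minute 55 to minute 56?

Covered (merged): minute 21 to minute 23, minute 34 to minute 39, minute 55 to minute 56.
Uncovered inside minute 26 to minute 41: minute 26 to minute 34, minute 39 to minute 41.

minute 26 to minute 34, minute 39 to minute 41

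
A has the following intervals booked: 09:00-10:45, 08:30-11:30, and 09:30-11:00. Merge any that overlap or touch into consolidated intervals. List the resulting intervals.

Sort by start: 08:30-11:30, 09:00-10:45, 09:30-11:00.
09:00-10:45 overlaps/touches 08:30-11:30 → extend to 08:30-11:30.
09:30-11:00 overlaps/touches 08:30-11:30 → extend to 08:30-11:30.

08:30-11:30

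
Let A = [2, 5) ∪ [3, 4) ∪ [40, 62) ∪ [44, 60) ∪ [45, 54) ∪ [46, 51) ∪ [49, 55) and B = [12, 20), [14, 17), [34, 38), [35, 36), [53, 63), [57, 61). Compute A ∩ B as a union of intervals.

Merge the first list: [2, 5), [40, 62).
Merge the second list: [12, 20), [34, 38), [53, 63).
[2, 5): no overlap with the second set.
[40, 62) meets the second set on [53, 62).

[53, 62)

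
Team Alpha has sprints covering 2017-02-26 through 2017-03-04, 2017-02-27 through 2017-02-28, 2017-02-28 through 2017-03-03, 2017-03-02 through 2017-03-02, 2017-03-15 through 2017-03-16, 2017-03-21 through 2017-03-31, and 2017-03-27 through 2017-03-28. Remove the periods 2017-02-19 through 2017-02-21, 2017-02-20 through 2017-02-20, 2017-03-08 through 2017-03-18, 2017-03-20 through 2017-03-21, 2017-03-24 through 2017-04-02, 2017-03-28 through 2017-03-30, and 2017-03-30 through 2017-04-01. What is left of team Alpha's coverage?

Merge the first list: 2017-02-26 through 2017-03-04, 2017-03-15 through 2017-03-16, 2017-03-21 through 2017-03-31.
Merge the second list: 2017-02-19 through 2017-02-21, 2017-03-08 through 2017-03-18, 2017-03-20 through 2017-03-21, 2017-03-24 through 2017-04-02.
2017-02-26 through 2017-03-04 is untouched.
2017-03-15 through 2017-03-16 lies entirely inside B → drops out.
2017-03-21 through 2017-03-31 with B removed leaves 2017-03-22 through 2017-03-23.

2017-02-26 through 2017-03-04, 2017-03-22 through 2017-03-23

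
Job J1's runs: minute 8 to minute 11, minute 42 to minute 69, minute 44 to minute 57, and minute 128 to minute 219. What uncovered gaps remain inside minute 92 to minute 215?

minute 92 to minute 128

After merging, the occupied span is minute 8 to minute 11, minute 42 to minute 69, minute 128 to minute 219.
Uncovered inside minute 92 to minute 215: minute 92 to minute 128.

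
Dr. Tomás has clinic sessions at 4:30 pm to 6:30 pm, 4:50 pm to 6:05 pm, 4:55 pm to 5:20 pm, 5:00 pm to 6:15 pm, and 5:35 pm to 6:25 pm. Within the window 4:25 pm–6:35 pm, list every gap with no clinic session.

4:25 pm–4:30 pm, 6:30 pm–6:35 pm

Covered (merged): 4:30 pm–6:30 pm.
Uncovered inside 4:25 pm–6:35 pm: 4:25 pm–4:30 pm, 6:30 pm–6:35 pm.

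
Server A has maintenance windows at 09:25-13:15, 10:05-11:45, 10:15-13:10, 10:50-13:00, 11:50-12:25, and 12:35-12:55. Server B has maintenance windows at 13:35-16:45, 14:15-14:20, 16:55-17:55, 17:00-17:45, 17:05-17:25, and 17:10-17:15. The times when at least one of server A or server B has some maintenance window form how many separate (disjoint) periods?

3

A, merged: 09:25–13:15.
B, merged: 13:35–16:45, 16:55–17:55.
A ∪ B = 09:25–13:15, 13:35–16:45, 16:55–17:55.
That is 3 disjoint pieces.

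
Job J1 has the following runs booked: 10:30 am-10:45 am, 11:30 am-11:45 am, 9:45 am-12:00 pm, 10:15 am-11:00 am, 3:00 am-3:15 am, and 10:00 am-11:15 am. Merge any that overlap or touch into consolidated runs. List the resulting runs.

Sort by start: 3:00 am–3:15 am, 9:45 am–12:00 pm, 10:00 am–11:15 am, 10:15 am–11:00 am, 10:30 am–10:45 am, 11:30 am–11:45 am.
9:45 am–12:00 pm is disjoint → start new block.
10:00 am–11:15 am overlaps/touches 9:45 am–12:00 pm → extend to 9:45 am–12:00 pm.
10:15 am–11:00 am overlaps/touches 9:45 am–12:00 pm → extend to 9:45 am–12:00 pm.
10:30 am–10:45 am overlaps/touches 9:45 am–12:00 pm → extend to 9:45 am–12:00 pm.
11:30 am–11:45 am overlaps/touches 9:45 am–12:00 pm → extend to 9:45 am–12:00 pm.

3:00 am–3:15 am, 9:45 am–12:00 pm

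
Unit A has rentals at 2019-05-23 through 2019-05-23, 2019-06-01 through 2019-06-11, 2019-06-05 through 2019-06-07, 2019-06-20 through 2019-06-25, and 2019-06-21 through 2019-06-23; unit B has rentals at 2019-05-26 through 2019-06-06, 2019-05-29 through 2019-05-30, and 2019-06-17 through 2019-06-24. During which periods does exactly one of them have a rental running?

2019-05-23 through 2019-05-23, 2019-05-26 through 2019-05-31, 2019-06-07 through 2019-06-11, 2019-06-17 through 2019-06-19, 2019-06-25 through 2019-06-25

First set merges to 2019-05-23 through 2019-05-23, 2019-06-01 through 2019-06-11, 2019-06-20 through 2019-06-25.
Second set merges to 2019-05-26 through 2019-06-06, 2019-06-17 through 2019-06-24.
A but not B: 2019-05-23 through 2019-05-23, 2019-06-07 through 2019-06-11, 2019-06-25 through 2019-06-25.
B but not A: 2019-05-26 through 2019-05-31, 2019-06-17 through 2019-06-19.
Combining gives A △ B.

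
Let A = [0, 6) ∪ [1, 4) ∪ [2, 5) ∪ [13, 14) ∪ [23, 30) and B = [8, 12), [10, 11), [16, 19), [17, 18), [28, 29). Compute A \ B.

First set merges to [0, 6), [13, 14), [23, 30).
Second set merges to [8, 12), [16, 19), [28, 29).
[0, 6): no B overlap → unchanged.
[13, 14): no B overlap → unchanged.
[23, 30) minus B → [23, 28), [29, 30).

[0, 6) ∪ [13, 14) ∪ [23, 28) ∪ [29, 30)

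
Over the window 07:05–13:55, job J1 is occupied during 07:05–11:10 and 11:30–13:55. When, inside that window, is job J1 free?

Covered (merged): 07:05-11:10, 11:30-13:55.
Uncovered inside 07:05-13:55: 11:10-11:30.

11:10-11:30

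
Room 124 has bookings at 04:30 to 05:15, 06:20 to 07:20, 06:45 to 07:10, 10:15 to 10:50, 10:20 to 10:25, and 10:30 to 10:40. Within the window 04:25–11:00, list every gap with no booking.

The merged coverage is 04:30–05:15, 06:20–07:20, 10:15–10:50.
Uncovered inside 04:25–11:00: 04:25–04:30, 05:15–06:20, 07:20–10:15, 10:50–11:00.

04:25–04:30, 05:15–06:20, 07:20–10:15, 10:50–11:00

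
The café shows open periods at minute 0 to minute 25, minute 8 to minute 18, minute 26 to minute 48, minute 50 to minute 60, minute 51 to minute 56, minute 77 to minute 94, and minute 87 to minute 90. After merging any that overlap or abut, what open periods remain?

minute 8 to minute 18 overlaps/touches minute 0 to minute 25 → extend to minute 0 to minute 25.
minute 26 to minute 48 is disjoint → start new block.
minute 50 to minute 60 is disjoint → start new block.
minute 51 to minute 56 overlaps/touches minute 50 to minute 60 → extend to minute 50 to minute 60.
minute 77 to minute 94 is disjoint → start new block.
minute 87 to minute 90 overlaps/touches minute 77 to minute 94 → extend to minute 77 to minute 94.

minute 0 to minute 25, minute 26 to minute 48, minute 50 to minute 60, minute 77 to minute 94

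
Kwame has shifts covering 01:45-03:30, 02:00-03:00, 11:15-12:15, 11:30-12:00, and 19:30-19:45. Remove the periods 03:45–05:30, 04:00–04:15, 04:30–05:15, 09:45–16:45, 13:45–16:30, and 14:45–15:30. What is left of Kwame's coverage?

01:45–03:30, 19:30–19:45

First set merges to 01:45–03:30, 11:15–12:15, 19:30–19:45.
Second set merges to 03:45–05:30, 09:45–16:45.
01:45–03:30: nothing removed.
11:15–12:15: entirely removed.
19:30–19:45: nothing removed.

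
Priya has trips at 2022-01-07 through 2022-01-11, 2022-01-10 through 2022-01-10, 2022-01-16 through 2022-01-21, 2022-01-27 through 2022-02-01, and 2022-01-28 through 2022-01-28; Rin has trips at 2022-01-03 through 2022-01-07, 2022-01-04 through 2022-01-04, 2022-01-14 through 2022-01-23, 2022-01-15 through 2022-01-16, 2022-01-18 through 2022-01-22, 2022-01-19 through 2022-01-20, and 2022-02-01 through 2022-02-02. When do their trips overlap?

2022-01-07 through 2022-01-07, 2022-01-16 through 2022-01-21, 2022-02-01 through 2022-02-01

First set merges to 2022-01-07 through 2022-01-11, 2022-01-16 through 2022-01-21, 2022-01-27 through 2022-02-01.
Second set merges to 2022-01-03 through 2022-01-07, 2022-01-14 through 2022-01-23, 2022-02-01 through 2022-02-02.
2022-01-07 through 2022-01-11 overlaps B on 2022-01-07 through 2022-01-07.
2022-01-16 through 2022-01-21 overlaps B on 2022-01-16 through 2022-01-21.
2022-01-27 through 2022-02-01 overlaps B on 2022-02-01 through 2022-02-01.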